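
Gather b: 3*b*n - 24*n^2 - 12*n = 3*b*n - 24*n^2 - 12*n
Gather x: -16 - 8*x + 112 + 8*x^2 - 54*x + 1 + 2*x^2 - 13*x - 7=10*x^2 - 75*x + 90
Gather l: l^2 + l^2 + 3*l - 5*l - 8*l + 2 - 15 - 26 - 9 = 2*l^2 - 10*l - 48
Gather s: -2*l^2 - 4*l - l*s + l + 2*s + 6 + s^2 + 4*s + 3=-2*l^2 - 3*l + s^2 + s*(6 - l) + 9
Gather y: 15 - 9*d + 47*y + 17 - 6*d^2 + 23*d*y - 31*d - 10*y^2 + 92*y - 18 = -6*d^2 - 40*d - 10*y^2 + y*(23*d + 139) + 14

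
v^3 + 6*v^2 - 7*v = v*(v - 1)*(v + 7)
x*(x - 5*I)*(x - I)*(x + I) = x^4 - 5*I*x^3 + x^2 - 5*I*x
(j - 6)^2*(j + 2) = j^3 - 10*j^2 + 12*j + 72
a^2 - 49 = (a - 7)*(a + 7)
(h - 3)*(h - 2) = h^2 - 5*h + 6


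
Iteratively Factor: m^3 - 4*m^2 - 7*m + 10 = (m + 2)*(m^2 - 6*m + 5) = (m - 1)*(m + 2)*(m - 5)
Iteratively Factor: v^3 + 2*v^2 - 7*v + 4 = (v + 4)*(v^2 - 2*v + 1) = (v - 1)*(v + 4)*(v - 1)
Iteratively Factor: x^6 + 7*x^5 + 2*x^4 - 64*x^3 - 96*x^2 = (x + 4)*(x^5 + 3*x^4 - 10*x^3 - 24*x^2) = (x + 4)^2*(x^4 - x^3 - 6*x^2) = (x + 2)*(x + 4)^2*(x^3 - 3*x^2) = (x - 3)*(x + 2)*(x + 4)^2*(x^2) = x*(x - 3)*(x + 2)*(x + 4)^2*(x)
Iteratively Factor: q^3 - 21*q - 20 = (q - 5)*(q^2 + 5*q + 4) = (q - 5)*(q + 4)*(q + 1)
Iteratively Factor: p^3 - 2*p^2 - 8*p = (p - 4)*(p^2 + 2*p) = p*(p - 4)*(p + 2)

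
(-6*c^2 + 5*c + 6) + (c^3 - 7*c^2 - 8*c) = c^3 - 13*c^2 - 3*c + 6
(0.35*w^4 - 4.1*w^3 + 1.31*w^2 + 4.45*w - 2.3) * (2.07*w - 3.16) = 0.7245*w^5 - 9.593*w^4 + 15.6677*w^3 + 5.0719*w^2 - 18.823*w + 7.268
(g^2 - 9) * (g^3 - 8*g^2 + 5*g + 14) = g^5 - 8*g^4 - 4*g^3 + 86*g^2 - 45*g - 126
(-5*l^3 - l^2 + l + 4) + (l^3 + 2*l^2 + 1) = -4*l^3 + l^2 + l + 5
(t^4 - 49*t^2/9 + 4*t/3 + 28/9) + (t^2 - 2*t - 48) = t^4 - 40*t^2/9 - 2*t/3 - 404/9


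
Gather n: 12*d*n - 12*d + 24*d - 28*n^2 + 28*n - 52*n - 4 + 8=12*d - 28*n^2 + n*(12*d - 24) + 4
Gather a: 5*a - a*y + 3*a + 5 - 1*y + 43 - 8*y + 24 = a*(8 - y) - 9*y + 72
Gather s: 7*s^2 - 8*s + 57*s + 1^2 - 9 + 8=7*s^2 + 49*s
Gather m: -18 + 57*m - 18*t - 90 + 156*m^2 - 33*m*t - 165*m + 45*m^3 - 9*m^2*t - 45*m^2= 45*m^3 + m^2*(111 - 9*t) + m*(-33*t - 108) - 18*t - 108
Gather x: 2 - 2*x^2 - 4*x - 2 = -2*x^2 - 4*x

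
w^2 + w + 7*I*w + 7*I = (w + 1)*(w + 7*I)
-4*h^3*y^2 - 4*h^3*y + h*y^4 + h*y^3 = y*(-2*h + y)*(2*h + y)*(h*y + h)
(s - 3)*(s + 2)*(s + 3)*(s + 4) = s^4 + 6*s^3 - s^2 - 54*s - 72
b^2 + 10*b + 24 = (b + 4)*(b + 6)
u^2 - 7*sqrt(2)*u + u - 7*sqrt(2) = (u + 1)*(u - 7*sqrt(2))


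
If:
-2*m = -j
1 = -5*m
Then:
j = -2/5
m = -1/5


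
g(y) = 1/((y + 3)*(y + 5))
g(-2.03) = 0.35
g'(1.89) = -0.01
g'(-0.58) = -0.06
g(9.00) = 0.01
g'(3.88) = -0.00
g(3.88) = 0.02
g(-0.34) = 0.08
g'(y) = -1/((y + 3)*(y + 5)^2) - 1/((y + 3)^2*(y + 5)) = 2*(-y - 4)/(y^4 + 16*y^3 + 94*y^2 + 240*y + 225)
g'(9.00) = 0.00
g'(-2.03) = -0.47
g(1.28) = 0.04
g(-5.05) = 9.76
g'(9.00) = 0.00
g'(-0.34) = -0.05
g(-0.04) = 0.07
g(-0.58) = 0.09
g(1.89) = 0.03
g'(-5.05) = 199.88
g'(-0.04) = -0.04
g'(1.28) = -0.01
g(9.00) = 0.01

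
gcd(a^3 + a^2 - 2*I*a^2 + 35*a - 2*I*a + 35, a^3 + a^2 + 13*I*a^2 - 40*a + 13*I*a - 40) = a^2 + a*(1 + 5*I) + 5*I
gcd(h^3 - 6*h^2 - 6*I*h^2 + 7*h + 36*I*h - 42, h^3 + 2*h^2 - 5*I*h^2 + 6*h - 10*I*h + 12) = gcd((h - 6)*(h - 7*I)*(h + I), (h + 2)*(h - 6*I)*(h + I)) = h + I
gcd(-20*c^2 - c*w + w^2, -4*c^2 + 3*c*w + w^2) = 4*c + w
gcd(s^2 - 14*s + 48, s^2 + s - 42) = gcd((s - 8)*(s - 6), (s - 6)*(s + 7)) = s - 6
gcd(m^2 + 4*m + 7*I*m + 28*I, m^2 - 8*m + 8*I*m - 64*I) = 1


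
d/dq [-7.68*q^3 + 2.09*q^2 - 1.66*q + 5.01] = -23.04*q^2 + 4.18*q - 1.66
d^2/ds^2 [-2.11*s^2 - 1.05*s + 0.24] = -4.22000000000000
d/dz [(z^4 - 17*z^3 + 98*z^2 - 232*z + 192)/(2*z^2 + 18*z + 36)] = (z^5 + 5*z^4 - 117*z^3 + 98*z^2 + 1572*z - 2952)/(z^4 + 18*z^3 + 117*z^2 + 324*z + 324)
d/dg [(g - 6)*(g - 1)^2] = (g - 1)*(3*g - 13)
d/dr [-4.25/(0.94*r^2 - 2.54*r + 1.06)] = (7.99*r - 10.795)/(0.94*r^2 - 2.54*r + 1.06)^2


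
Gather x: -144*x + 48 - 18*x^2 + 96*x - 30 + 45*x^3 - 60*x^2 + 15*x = 45*x^3 - 78*x^2 - 33*x + 18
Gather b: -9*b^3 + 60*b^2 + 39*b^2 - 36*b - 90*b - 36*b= -9*b^3 + 99*b^2 - 162*b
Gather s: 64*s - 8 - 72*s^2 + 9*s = -72*s^2 + 73*s - 8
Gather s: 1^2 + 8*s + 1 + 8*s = 16*s + 2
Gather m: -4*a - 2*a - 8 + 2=-6*a - 6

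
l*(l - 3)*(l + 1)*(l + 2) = l^4 - 7*l^2 - 6*l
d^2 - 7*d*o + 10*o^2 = (d - 5*o)*(d - 2*o)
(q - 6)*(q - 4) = q^2 - 10*q + 24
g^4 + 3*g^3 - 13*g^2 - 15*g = g*(g - 3)*(g + 1)*(g + 5)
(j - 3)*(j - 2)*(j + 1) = j^3 - 4*j^2 + j + 6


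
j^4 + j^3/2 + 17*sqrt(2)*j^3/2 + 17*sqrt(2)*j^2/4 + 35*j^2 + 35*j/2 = j*(j + 1/2)*(j + 7*sqrt(2)/2)*(j + 5*sqrt(2))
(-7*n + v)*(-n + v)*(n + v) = 7*n^3 - n^2*v - 7*n*v^2 + v^3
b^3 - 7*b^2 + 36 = (b - 6)*(b - 3)*(b + 2)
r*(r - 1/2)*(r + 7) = r^3 + 13*r^2/2 - 7*r/2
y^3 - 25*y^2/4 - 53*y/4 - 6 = (y - 8)*(y + 3/4)*(y + 1)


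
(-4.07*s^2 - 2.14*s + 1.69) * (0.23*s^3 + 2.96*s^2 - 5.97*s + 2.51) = -0.9361*s^5 - 12.5394*s^4 + 18.3522*s^3 + 7.5625*s^2 - 15.4607*s + 4.2419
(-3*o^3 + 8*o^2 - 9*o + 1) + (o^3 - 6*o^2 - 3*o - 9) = -2*o^3 + 2*o^2 - 12*o - 8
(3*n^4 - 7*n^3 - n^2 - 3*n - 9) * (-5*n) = -15*n^5 + 35*n^4 + 5*n^3 + 15*n^2 + 45*n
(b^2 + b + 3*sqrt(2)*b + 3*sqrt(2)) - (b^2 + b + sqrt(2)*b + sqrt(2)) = 2*sqrt(2)*b + 2*sqrt(2)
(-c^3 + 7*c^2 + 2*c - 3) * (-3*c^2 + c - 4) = 3*c^5 - 22*c^4 + 5*c^3 - 17*c^2 - 11*c + 12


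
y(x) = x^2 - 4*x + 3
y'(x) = 2*x - 4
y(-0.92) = 7.53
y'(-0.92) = -5.84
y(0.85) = 0.32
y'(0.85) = -2.30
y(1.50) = -0.75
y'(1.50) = -1.00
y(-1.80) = 13.44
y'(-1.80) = -7.60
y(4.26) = 4.11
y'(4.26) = 4.52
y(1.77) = -0.95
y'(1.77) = -0.46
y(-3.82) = 32.87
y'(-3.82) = -11.64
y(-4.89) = 46.47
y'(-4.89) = -13.78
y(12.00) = 99.00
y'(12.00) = 20.00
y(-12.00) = 195.00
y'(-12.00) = -28.00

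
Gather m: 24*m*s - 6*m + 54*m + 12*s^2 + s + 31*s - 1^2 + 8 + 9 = m*(24*s + 48) + 12*s^2 + 32*s + 16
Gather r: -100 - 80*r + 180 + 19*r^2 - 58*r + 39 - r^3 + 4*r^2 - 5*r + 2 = -r^3 + 23*r^2 - 143*r + 121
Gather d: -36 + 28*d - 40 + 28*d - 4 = 56*d - 80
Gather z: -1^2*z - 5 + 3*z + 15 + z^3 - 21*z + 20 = z^3 - 19*z + 30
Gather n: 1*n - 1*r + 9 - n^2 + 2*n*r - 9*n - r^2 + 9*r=-n^2 + n*(2*r - 8) - r^2 + 8*r + 9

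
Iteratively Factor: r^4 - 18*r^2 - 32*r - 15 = (r + 1)*(r^3 - r^2 - 17*r - 15) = (r + 1)^2*(r^2 - 2*r - 15) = (r + 1)^2*(r + 3)*(r - 5)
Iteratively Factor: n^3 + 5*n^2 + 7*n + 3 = (n + 3)*(n^2 + 2*n + 1) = (n + 1)*(n + 3)*(n + 1)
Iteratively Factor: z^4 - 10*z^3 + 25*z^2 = (z)*(z^3 - 10*z^2 + 25*z) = z*(z - 5)*(z^2 - 5*z) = z*(z - 5)^2*(z)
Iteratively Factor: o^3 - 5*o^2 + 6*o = (o - 3)*(o^2 - 2*o) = (o - 3)*(o - 2)*(o)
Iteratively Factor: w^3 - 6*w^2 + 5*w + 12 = (w - 4)*(w^2 - 2*w - 3) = (w - 4)*(w - 3)*(w + 1)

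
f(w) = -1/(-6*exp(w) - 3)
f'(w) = -6*exp(w)/(-6*exp(w) - 3)^2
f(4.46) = 0.00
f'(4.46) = -0.00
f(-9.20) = 0.33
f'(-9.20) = -0.00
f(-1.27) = 0.21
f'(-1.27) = -0.08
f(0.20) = 0.10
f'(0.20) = -0.07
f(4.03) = 0.00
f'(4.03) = -0.00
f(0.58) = 0.07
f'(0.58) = -0.06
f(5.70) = 0.00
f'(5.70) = -0.00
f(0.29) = 0.09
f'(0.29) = -0.07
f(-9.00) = 0.33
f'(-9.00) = 0.00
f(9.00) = 0.00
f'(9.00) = 0.00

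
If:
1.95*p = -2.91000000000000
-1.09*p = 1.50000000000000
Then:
No Solution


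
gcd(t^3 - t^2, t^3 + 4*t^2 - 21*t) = t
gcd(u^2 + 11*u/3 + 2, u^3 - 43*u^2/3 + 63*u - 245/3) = 1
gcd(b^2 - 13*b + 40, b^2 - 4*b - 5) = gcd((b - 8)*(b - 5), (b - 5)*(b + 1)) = b - 5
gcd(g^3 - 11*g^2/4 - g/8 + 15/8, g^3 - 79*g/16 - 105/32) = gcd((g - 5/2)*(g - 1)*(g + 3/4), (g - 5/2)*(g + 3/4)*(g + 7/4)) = g^2 - 7*g/4 - 15/8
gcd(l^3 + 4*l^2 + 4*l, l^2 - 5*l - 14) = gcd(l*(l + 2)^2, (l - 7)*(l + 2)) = l + 2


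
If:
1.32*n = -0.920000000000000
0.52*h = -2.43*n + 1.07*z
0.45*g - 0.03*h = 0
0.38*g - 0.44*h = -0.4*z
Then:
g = -0.19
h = -2.87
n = -0.70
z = -2.98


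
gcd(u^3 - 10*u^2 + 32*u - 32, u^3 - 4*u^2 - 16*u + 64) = u^2 - 8*u + 16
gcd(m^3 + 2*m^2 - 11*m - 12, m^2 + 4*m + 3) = m + 1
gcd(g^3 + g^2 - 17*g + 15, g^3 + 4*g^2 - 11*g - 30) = g^2 + 2*g - 15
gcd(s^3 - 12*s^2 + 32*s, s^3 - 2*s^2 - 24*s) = s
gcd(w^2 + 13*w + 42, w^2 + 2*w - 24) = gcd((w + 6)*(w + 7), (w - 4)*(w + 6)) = w + 6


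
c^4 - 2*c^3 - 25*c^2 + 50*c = c*(c - 5)*(c - 2)*(c + 5)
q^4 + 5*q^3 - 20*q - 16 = (q - 2)*(q + 1)*(q + 2)*(q + 4)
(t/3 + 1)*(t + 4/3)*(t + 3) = t^3/3 + 22*t^2/9 + 17*t/3 + 4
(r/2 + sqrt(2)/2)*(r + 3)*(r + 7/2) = r^3/2 + sqrt(2)*r^2/2 + 13*r^2/4 + 13*sqrt(2)*r/4 + 21*r/4 + 21*sqrt(2)/4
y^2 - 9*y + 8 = (y - 8)*(y - 1)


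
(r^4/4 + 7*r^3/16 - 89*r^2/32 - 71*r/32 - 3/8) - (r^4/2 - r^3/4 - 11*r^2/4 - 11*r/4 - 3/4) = -r^4/4 + 11*r^3/16 - r^2/32 + 17*r/32 + 3/8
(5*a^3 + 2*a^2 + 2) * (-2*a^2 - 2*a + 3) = -10*a^5 - 14*a^4 + 11*a^3 + 2*a^2 - 4*a + 6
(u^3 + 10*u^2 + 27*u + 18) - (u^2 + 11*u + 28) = u^3 + 9*u^2 + 16*u - 10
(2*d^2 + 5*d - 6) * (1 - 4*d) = -8*d^3 - 18*d^2 + 29*d - 6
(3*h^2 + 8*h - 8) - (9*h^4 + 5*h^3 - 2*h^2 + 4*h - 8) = -9*h^4 - 5*h^3 + 5*h^2 + 4*h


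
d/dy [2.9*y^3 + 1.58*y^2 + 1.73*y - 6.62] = 8.7*y^2 + 3.16*y + 1.73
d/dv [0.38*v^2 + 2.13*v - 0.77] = 0.76*v + 2.13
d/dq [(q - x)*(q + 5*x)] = 2*q + 4*x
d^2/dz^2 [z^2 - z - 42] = 2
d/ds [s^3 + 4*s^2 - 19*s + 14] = 3*s^2 + 8*s - 19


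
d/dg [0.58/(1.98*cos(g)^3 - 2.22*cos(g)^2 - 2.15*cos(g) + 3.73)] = (3.4452*cos(g)^2 - 2.5752*cos(g) - 1.247)*sin(g)/(1.98*cos(g)^3 - 2.22*cos(g)^2 - 2.15*cos(g) + 3.73)^2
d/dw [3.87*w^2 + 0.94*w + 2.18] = 7.74*w + 0.94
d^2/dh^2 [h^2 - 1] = 2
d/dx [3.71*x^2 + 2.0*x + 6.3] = 7.42*x + 2.0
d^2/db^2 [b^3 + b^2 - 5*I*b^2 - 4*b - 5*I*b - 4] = 6*b + 2 - 10*I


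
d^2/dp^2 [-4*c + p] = 0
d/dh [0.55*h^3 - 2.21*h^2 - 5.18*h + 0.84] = 1.65*h^2 - 4.42*h - 5.18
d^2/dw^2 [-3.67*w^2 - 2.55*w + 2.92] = -7.34000000000000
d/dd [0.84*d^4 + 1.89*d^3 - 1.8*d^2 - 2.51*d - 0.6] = 3.36*d^3 + 5.67*d^2 - 3.6*d - 2.51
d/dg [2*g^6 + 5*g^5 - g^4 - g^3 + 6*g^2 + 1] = g*(12*g^4 + 25*g^3 - 4*g^2 - 3*g + 12)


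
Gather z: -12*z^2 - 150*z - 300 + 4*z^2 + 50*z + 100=-8*z^2 - 100*z - 200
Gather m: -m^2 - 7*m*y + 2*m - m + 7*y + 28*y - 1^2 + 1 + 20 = -m^2 + m*(1 - 7*y) + 35*y + 20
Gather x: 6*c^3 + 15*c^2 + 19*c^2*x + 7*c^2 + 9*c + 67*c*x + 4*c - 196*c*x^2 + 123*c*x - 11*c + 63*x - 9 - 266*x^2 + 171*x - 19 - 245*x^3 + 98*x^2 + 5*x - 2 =6*c^3 + 22*c^2 + 2*c - 245*x^3 + x^2*(-196*c - 168) + x*(19*c^2 + 190*c + 239) - 30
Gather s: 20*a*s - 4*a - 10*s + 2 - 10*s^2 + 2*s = -4*a - 10*s^2 + s*(20*a - 8) + 2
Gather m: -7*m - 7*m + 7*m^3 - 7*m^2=7*m^3 - 7*m^2 - 14*m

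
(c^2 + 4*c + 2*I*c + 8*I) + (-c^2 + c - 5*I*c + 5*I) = 5*c - 3*I*c + 13*I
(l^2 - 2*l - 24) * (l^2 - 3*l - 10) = l^4 - 5*l^3 - 28*l^2 + 92*l + 240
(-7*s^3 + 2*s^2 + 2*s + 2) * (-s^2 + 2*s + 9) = 7*s^5 - 16*s^4 - 61*s^3 + 20*s^2 + 22*s + 18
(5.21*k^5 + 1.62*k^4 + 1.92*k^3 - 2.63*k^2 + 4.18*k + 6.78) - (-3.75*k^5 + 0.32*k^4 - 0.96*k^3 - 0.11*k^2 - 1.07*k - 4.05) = 8.96*k^5 + 1.3*k^4 + 2.88*k^3 - 2.52*k^2 + 5.25*k + 10.83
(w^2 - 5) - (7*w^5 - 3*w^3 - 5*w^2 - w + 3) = -7*w^5 + 3*w^3 + 6*w^2 + w - 8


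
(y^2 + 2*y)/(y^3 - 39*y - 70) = y/(y^2 - 2*y - 35)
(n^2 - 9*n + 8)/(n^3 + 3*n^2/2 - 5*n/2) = 2*(n - 8)/(n*(2*n + 5))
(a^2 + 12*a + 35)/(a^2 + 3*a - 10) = (a + 7)/(a - 2)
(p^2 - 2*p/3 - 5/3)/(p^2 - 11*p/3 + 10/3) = (p + 1)/(p - 2)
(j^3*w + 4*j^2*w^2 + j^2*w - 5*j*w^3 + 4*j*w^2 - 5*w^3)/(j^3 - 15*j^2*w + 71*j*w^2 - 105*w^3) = w*(j^3 + 4*j^2*w + j^2 - 5*j*w^2 + 4*j*w - 5*w^2)/(j^3 - 15*j^2*w + 71*j*w^2 - 105*w^3)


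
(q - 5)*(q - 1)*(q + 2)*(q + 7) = q^4 + 3*q^3 - 35*q^2 - 39*q + 70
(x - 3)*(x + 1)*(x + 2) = x^3 - 7*x - 6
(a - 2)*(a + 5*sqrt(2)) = a^2 - 2*a + 5*sqrt(2)*a - 10*sqrt(2)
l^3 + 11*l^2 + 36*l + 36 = (l + 2)*(l + 3)*(l + 6)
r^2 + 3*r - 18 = (r - 3)*(r + 6)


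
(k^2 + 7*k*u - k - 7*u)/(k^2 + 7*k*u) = (k - 1)/k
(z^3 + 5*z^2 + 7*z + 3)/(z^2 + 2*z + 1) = z + 3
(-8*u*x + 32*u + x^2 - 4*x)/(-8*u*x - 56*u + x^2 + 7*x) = (x - 4)/(x + 7)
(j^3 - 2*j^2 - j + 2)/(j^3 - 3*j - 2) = (j - 1)/(j + 1)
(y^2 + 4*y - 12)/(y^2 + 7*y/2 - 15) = 2*(y - 2)/(2*y - 5)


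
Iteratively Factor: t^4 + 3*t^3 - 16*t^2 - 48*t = (t)*(t^3 + 3*t^2 - 16*t - 48) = t*(t + 3)*(t^2 - 16) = t*(t - 4)*(t + 3)*(t + 4)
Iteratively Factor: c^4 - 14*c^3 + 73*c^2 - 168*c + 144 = (c - 4)*(c^3 - 10*c^2 + 33*c - 36) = (c - 4)*(c - 3)*(c^2 - 7*c + 12) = (c - 4)*(c - 3)^2*(c - 4)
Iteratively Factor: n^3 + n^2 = (n)*(n^2 + n) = n^2*(n + 1)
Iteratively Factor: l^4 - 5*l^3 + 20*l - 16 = (l + 2)*(l^3 - 7*l^2 + 14*l - 8) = (l - 4)*(l + 2)*(l^2 - 3*l + 2) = (l - 4)*(l - 1)*(l + 2)*(l - 2)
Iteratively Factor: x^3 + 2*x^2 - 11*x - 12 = (x + 1)*(x^2 + x - 12) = (x - 3)*(x + 1)*(x + 4)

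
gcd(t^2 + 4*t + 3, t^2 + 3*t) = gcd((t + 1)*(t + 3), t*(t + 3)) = t + 3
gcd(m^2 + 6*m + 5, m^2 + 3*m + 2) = m + 1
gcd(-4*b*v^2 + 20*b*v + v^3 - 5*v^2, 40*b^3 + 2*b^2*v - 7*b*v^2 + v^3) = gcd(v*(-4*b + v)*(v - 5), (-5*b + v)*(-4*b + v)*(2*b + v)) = -4*b + v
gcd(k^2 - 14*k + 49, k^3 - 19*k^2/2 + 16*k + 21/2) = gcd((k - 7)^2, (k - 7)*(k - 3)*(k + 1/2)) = k - 7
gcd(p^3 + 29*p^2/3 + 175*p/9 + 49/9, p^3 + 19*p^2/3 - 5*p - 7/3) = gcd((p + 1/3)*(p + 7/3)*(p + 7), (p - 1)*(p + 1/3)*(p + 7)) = p^2 + 22*p/3 + 7/3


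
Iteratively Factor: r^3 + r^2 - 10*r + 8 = (r - 2)*(r^2 + 3*r - 4) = (r - 2)*(r + 4)*(r - 1)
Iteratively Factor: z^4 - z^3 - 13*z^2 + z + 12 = (z - 4)*(z^3 + 3*z^2 - z - 3) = (z - 4)*(z - 1)*(z^2 + 4*z + 3) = (z - 4)*(z - 1)*(z + 3)*(z + 1)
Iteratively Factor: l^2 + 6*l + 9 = (l + 3)*(l + 3)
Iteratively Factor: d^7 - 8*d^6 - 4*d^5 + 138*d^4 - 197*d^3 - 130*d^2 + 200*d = (d + 1)*(d^6 - 9*d^5 + 5*d^4 + 133*d^3 - 330*d^2 + 200*d) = (d - 2)*(d + 1)*(d^5 - 7*d^4 - 9*d^3 + 115*d^2 - 100*d) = (d - 5)*(d - 2)*(d + 1)*(d^4 - 2*d^3 - 19*d^2 + 20*d) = (d - 5)*(d - 2)*(d + 1)*(d + 4)*(d^3 - 6*d^2 + 5*d) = (d - 5)^2*(d - 2)*(d + 1)*(d + 4)*(d^2 - d) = d*(d - 5)^2*(d - 2)*(d + 1)*(d + 4)*(d - 1)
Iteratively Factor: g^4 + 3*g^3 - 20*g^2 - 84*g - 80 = (g + 4)*(g^3 - g^2 - 16*g - 20) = (g - 5)*(g + 4)*(g^2 + 4*g + 4) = (g - 5)*(g + 2)*(g + 4)*(g + 2)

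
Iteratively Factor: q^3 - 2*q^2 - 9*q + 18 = (q - 2)*(q^2 - 9) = (q - 3)*(q - 2)*(q + 3)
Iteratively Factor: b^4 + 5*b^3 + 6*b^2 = (b)*(b^3 + 5*b^2 + 6*b) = b^2*(b^2 + 5*b + 6) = b^2*(b + 3)*(b + 2)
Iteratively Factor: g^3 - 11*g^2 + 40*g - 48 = (g - 3)*(g^2 - 8*g + 16) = (g - 4)*(g - 3)*(g - 4)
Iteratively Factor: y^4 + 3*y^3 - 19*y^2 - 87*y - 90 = (y + 3)*(y^3 - 19*y - 30) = (y - 5)*(y + 3)*(y^2 + 5*y + 6) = (y - 5)*(y + 3)^2*(y + 2)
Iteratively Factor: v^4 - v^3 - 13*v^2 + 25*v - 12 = (v + 4)*(v^3 - 5*v^2 + 7*v - 3) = (v - 1)*(v + 4)*(v^2 - 4*v + 3) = (v - 1)^2*(v + 4)*(v - 3)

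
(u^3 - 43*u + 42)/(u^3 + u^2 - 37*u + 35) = (u - 6)/(u - 5)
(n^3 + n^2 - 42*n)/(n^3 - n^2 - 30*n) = (n + 7)/(n + 5)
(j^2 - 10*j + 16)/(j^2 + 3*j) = (j^2 - 10*j + 16)/(j*(j + 3))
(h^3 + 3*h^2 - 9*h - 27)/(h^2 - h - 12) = (h^2 - 9)/(h - 4)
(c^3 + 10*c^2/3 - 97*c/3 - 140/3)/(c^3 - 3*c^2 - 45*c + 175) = (c + 4/3)/(c - 5)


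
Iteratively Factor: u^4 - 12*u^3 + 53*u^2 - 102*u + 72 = (u - 3)*(u^3 - 9*u^2 + 26*u - 24) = (u - 3)^2*(u^2 - 6*u + 8) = (u - 4)*(u - 3)^2*(u - 2)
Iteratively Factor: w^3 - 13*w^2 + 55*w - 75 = (w - 3)*(w^2 - 10*w + 25) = (w - 5)*(w - 3)*(w - 5)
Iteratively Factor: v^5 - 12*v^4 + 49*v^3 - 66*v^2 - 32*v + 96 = (v + 1)*(v^4 - 13*v^3 + 62*v^2 - 128*v + 96) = (v - 3)*(v + 1)*(v^3 - 10*v^2 + 32*v - 32) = (v - 4)*(v - 3)*(v + 1)*(v^2 - 6*v + 8) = (v - 4)*(v - 3)*(v - 2)*(v + 1)*(v - 4)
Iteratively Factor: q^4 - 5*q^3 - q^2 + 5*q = (q - 5)*(q^3 - q) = q*(q - 5)*(q^2 - 1) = q*(q - 5)*(q + 1)*(q - 1)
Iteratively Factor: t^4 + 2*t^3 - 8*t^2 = (t + 4)*(t^3 - 2*t^2) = t*(t + 4)*(t^2 - 2*t) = t*(t - 2)*(t + 4)*(t)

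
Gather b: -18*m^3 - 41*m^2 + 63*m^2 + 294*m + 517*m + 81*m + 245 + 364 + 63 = -18*m^3 + 22*m^2 + 892*m + 672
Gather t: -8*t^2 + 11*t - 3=-8*t^2 + 11*t - 3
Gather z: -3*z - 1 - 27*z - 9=-30*z - 10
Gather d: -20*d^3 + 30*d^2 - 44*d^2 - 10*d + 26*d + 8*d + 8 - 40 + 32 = -20*d^3 - 14*d^2 + 24*d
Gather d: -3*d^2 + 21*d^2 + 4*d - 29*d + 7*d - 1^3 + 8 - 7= 18*d^2 - 18*d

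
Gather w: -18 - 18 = -36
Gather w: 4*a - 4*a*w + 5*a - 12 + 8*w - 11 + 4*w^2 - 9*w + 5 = 9*a + 4*w^2 + w*(-4*a - 1) - 18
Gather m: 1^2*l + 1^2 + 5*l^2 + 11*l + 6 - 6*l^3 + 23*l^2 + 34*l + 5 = -6*l^3 + 28*l^2 + 46*l + 12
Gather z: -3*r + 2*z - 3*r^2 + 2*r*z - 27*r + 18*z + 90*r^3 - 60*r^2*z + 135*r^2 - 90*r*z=90*r^3 + 132*r^2 - 30*r + z*(-60*r^2 - 88*r + 20)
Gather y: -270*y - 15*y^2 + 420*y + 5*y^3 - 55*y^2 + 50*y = 5*y^3 - 70*y^2 + 200*y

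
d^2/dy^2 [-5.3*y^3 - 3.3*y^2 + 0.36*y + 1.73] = -31.8*y - 6.6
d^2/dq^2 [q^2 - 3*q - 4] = 2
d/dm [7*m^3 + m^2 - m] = 21*m^2 + 2*m - 1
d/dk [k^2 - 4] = 2*k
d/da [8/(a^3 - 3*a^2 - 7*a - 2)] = 8*(-3*a^2 + 6*a + 7)/(-a^3 + 3*a^2 + 7*a + 2)^2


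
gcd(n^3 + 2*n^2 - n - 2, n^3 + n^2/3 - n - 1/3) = n^2 - 1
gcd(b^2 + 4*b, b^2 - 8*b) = b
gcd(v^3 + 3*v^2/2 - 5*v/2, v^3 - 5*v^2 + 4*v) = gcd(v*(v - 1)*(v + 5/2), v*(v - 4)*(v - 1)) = v^2 - v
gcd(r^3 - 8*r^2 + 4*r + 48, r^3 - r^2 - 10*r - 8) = r^2 - 2*r - 8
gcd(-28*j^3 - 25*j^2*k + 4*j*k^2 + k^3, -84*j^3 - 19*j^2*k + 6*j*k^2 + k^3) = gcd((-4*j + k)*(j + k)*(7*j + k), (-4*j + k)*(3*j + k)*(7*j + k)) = 28*j^2 - 3*j*k - k^2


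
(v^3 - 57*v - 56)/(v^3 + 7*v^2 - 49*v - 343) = (v^2 - 7*v - 8)/(v^2 - 49)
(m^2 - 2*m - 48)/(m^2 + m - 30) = (m - 8)/(m - 5)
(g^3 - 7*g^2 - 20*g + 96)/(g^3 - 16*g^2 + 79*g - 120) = (g + 4)/(g - 5)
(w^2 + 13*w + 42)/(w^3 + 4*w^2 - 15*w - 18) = (w + 7)/(w^2 - 2*w - 3)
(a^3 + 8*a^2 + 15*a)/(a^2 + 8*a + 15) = a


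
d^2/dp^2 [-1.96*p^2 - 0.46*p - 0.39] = -3.92000000000000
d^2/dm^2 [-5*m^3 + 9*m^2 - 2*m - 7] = 18 - 30*m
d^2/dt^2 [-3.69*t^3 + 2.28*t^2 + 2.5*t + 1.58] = 4.56 - 22.14*t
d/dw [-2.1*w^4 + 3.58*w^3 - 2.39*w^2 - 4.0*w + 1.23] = -8.4*w^3 + 10.74*w^2 - 4.78*w - 4.0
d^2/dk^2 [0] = 0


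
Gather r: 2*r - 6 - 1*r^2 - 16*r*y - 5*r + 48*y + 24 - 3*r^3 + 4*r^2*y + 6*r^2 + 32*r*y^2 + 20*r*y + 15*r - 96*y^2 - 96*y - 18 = -3*r^3 + r^2*(4*y + 5) + r*(32*y^2 + 4*y + 12) - 96*y^2 - 48*y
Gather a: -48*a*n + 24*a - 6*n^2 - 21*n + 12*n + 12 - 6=a*(24 - 48*n) - 6*n^2 - 9*n + 6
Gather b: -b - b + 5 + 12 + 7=24 - 2*b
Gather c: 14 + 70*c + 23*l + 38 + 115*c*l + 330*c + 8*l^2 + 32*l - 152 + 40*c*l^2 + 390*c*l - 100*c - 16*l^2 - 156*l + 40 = c*(40*l^2 + 505*l + 300) - 8*l^2 - 101*l - 60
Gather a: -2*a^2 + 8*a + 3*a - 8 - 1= -2*a^2 + 11*a - 9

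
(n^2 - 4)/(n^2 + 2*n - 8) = (n + 2)/(n + 4)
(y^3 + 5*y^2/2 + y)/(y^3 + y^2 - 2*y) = (y + 1/2)/(y - 1)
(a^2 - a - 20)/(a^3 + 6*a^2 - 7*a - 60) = (a - 5)/(a^2 + 2*a - 15)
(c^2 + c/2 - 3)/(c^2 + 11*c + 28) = (c^2 + c/2 - 3)/(c^2 + 11*c + 28)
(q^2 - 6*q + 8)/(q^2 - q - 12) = (q - 2)/(q + 3)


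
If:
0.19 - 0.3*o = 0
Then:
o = 0.63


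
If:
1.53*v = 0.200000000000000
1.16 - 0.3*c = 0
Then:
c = 3.87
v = 0.13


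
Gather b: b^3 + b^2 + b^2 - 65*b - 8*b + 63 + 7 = b^3 + 2*b^2 - 73*b + 70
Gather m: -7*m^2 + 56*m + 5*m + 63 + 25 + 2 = -7*m^2 + 61*m + 90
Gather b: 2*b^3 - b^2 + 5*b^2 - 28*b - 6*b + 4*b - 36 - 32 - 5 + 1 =2*b^3 + 4*b^2 - 30*b - 72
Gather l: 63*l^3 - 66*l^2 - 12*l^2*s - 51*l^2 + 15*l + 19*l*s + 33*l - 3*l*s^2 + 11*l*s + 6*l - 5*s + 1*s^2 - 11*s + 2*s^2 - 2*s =63*l^3 + l^2*(-12*s - 117) + l*(-3*s^2 + 30*s + 54) + 3*s^2 - 18*s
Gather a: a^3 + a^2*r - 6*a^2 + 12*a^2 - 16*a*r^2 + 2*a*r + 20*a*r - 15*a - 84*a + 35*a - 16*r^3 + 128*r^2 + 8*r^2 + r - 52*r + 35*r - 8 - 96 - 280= a^3 + a^2*(r + 6) + a*(-16*r^2 + 22*r - 64) - 16*r^3 + 136*r^2 - 16*r - 384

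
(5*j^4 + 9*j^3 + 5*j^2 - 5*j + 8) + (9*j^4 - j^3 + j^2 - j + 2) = 14*j^4 + 8*j^3 + 6*j^2 - 6*j + 10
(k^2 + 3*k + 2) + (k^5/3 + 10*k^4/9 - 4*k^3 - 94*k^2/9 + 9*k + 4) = k^5/3 + 10*k^4/9 - 4*k^3 - 85*k^2/9 + 12*k + 6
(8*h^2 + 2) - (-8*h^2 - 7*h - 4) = 16*h^2 + 7*h + 6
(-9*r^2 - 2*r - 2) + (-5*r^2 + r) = -14*r^2 - r - 2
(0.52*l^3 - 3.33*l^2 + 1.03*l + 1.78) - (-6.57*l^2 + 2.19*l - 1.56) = 0.52*l^3 + 3.24*l^2 - 1.16*l + 3.34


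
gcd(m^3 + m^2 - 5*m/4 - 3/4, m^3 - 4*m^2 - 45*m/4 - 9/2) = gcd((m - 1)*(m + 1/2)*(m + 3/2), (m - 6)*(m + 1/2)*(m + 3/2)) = m^2 + 2*m + 3/4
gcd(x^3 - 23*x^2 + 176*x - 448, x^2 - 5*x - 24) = x - 8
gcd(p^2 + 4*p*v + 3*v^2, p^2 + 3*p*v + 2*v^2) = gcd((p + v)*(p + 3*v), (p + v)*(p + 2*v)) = p + v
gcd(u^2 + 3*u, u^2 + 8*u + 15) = u + 3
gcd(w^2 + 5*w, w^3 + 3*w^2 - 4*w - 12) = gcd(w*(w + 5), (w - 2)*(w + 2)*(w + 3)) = 1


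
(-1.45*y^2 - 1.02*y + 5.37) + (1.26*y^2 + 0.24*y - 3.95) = -0.19*y^2 - 0.78*y + 1.42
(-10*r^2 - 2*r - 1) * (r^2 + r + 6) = -10*r^4 - 12*r^3 - 63*r^2 - 13*r - 6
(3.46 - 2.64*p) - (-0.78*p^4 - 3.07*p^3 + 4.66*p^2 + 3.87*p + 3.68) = 0.78*p^4 + 3.07*p^3 - 4.66*p^2 - 6.51*p - 0.22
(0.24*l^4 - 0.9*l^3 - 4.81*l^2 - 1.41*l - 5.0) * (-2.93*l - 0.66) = -0.7032*l^5 + 2.4786*l^4 + 14.6873*l^3 + 7.3059*l^2 + 15.5806*l + 3.3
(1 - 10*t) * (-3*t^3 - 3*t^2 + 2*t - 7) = 30*t^4 + 27*t^3 - 23*t^2 + 72*t - 7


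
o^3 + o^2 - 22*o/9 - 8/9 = (o - 4/3)*(o + 1/3)*(o + 2)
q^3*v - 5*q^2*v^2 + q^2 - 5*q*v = q*(q - 5*v)*(q*v + 1)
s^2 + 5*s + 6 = (s + 2)*(s + 3)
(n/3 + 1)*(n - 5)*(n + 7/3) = n^3/3 + n^2/9 - 59*n/9 - 35/3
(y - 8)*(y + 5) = y^2 - 3*y - 40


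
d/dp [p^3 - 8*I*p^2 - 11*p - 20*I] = 3*p^2 - 16*I*p - 11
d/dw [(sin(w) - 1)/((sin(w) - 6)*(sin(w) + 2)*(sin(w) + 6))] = (-2*sin(w)^3 + sin(w)^2 + 4*sin(w) - 108)*cos(w)/((sin(w) - 6)^2*(sin(w) + 2)^2*(sin(w) + 6)^2)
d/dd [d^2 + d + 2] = 2*d + 1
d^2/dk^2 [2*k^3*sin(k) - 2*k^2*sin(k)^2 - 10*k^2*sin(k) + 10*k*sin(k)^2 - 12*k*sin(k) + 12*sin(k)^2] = -2*k^3*sin(k) + 10*k^2*sin(k) + 12*k^2*cos(k) - 4*k^2*cos(2*k) + 24*k*sin(k) - 8*k*sin(2*k) - 40*k*cos(k) + 20*k*cos(2*k) - 20*sin(k) + 20*sin(2*k) - 24*cos(k) + 26*cos(2*k) - 2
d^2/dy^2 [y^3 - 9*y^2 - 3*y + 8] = 6*y - 18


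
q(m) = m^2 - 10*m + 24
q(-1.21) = 37.56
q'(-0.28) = -10.56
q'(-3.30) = -16.60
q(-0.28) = 26.88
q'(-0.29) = -10.58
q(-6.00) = 120.00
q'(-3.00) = -16.00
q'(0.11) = -9.78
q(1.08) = 14.37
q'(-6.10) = -22.20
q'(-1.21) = -12.42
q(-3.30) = 67.89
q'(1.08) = -7.84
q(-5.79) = 115.42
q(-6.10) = 122.21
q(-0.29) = 26.98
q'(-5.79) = -21.58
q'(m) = 2*m - 10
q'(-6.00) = -22.00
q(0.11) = 22.91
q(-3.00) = 63.00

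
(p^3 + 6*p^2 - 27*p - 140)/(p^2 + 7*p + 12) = (p^2 + 2*p - 35)/(p + 3)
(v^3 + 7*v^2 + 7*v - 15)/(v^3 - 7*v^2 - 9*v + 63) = (v^2 + 4*v - 5)/(v^2 - 10*v + 21)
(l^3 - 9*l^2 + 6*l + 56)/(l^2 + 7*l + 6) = (l^3 - 9*l^2 + 6*l + 56)/(l^2 + 7*l + 6)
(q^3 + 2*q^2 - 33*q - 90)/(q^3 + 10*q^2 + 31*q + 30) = (q - 6)/(q + 2)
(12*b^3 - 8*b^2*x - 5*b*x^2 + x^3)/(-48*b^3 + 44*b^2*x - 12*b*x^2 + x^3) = (-2*b^2 + b*x + x^2)/(8*b^2 - 6*b*x + x^2)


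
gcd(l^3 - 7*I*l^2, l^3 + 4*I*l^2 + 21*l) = l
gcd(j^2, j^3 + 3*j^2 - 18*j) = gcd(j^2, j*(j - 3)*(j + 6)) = j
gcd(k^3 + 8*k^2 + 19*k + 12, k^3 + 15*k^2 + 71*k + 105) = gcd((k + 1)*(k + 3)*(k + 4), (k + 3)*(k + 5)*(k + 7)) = k + 3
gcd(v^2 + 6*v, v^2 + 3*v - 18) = v + 6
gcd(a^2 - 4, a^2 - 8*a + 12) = a - 2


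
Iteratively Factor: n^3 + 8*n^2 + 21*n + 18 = (n + 3)*(n^2 + 5*n + 6) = (n + 2)*(n + 3)*(n + 3)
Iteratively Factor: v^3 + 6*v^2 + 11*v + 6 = (v + 1)*(v^2 + 5*v + 6) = (v + 1)*(v + 2)*(v + 3)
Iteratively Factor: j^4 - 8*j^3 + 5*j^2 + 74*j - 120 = (j - 2)*(j^3 - 6*j^2 - 7*j + 60) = (j - 4)*(j - 2)*(j^2 - 2*j - 15) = (j - 5)*(j - 4)*(j - 2)*(j + 3)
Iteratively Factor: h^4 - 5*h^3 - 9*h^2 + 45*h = (h - 5)*(h^3 - 9*h) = h*(h - 5)*(h^2 - 9) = h*(h - 5)*(h + 3)*(h - 3)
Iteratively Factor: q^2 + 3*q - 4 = (q - 1)*(q + 4)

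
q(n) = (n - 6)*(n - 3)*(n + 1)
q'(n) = (n - 6)*(n - 3) + (n - 6)*(n + 1) + (n - 3)*(n + 1) = 3*n^2 - 16*n + 9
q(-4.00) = -210.00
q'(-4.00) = 121.00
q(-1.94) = -36.87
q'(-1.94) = 51.33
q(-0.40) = 13.06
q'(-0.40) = 15.88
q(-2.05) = -42.69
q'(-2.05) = 54.41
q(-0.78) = 5.64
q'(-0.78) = 23.31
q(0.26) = 19.82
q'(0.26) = 5.04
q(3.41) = -4.68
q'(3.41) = -10.68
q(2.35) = 7.95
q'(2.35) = -12.03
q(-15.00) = -5292.00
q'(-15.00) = 924.00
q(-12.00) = -2970.00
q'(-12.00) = 633.00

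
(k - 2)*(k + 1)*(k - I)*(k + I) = k^4 - k^3 - k^2 - k - 2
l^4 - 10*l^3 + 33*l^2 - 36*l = l*(l - 4)*(l - 3)^2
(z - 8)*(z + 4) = z^2 - 4*z - 32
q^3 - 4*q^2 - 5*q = q*(q - 5)*(q + 1)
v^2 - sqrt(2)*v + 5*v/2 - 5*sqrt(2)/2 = (v + 5/2)*(v - sqrt(2))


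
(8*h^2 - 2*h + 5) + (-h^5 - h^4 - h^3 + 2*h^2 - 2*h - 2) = -h^5 - h^4 - h^3 + 10*h^2 - 4*h + 3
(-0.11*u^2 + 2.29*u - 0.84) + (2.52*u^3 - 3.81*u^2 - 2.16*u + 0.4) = 2.52*u^3 - 3.92*u^2 + 0.13*u - 0.44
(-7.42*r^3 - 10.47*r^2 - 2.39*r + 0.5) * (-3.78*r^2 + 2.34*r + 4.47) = 28.0476*r^5 + 22.2138*r^4 - 48.633*r^3 - 54.2835*r^2 - 9.5133*r + 2.235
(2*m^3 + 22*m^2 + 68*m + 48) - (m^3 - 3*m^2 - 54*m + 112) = m^3 + 25*m^2 + 122*m - 64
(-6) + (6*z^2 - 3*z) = 6*z^2 - 3*z - 6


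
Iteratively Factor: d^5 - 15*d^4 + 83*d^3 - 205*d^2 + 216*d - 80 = (d - 4)*(d^4 - 11*d^3 + 39*d^2 - 49*d + 20) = (d - 4)^2*(d^3 - 7*d^2 + 11*d - 5) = (d - 4)^2*(d - 1)*(d^2 - 6*d + 5) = (d - 5)*(d - 4)^2*(d - 1)*(d - 1)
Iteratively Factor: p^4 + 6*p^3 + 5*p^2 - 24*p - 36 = (p - 2)*(p^3 + 8*p^2 + 21*p + 18) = (p - 2)*(p + 2)*(p^2 + 6*p + 9) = (p - 2)*(p + 2)*(p + 3)*(p + 3)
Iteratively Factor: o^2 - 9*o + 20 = (o - 5)*(o - 4)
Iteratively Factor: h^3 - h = (h - 1)*(h^2 + h) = h*(h - 1)*(h + 1)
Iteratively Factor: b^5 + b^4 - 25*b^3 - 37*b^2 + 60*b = (b)*(b^4 + b^3 - 25*b^2 - 37*b + 60) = b*(b + 4)*(b^3 - 3*b^2 - 13*b + 15) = b*(b - 1)*(b + 4)*(b^2 - 2*b - 15) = b*(b - 1)*(b + 3)*(b + 4)*(b - 5)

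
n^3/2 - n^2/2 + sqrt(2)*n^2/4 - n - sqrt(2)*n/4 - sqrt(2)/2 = (n/2 + 1/2)*(n - 2)*(n + sqrt(2)/2)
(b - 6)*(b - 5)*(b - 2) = b^3 - 13*b^2 + 52*b - 60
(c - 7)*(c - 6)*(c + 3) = c^3 - 10*c^2 + 3*c + 126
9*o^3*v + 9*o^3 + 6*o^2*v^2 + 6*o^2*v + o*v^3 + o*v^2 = (3*o + v)^2*(o*v + o)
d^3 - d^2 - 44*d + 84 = (d - 6)*(d - 2)*(d + 7)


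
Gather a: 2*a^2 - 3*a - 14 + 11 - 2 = 2*a^2 - 3*a - 5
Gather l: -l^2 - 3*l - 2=-l^2 - 3*l - 2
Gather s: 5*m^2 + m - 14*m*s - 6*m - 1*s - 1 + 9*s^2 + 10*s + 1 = 5*m^2 - 5*m + 9*s^2 + s*(9 - 14*m)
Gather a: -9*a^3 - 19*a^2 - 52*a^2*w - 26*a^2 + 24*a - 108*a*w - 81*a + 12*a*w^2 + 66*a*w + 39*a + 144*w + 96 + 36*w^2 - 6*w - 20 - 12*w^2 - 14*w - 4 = -9*a^3 + a^2*(-52*w - 45) + a*(12*w^2 - 42*w - 18) + 24*w^2 + 124*w + 72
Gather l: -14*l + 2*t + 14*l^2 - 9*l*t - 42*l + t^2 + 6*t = 14*l^2 + l*(-9*t - 56) + t^2 + 8*t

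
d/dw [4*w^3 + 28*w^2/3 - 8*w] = 12*w^2 + 56*w/3 - 8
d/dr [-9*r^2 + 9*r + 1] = 9 - 18*r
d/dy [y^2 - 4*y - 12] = 2*y - 4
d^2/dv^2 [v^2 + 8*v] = 2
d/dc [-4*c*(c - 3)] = 12 - 8*c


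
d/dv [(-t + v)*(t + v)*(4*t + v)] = -t^2 + 8*t*v + 3*v^2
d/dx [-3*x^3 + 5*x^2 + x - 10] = -9*x^2 + 10*x + 1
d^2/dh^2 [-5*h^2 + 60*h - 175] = -10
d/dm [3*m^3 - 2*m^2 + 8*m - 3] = 9*m^2 - 4*m + 8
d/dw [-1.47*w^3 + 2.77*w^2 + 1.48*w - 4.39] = -4.41*w^2 + 5.54*w + 1.48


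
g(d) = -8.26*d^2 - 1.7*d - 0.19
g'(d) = -16.52*d - 1.7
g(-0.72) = -3.25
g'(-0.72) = 10.19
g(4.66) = -187.48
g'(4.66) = -78.68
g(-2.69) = -55.39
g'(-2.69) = 42.74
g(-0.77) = -3.78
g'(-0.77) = 11.02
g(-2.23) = -37.48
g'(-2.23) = 35.14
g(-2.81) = -60.63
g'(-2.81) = 44.72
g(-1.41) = -14.21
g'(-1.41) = 21.59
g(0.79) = -6.69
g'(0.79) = -14.75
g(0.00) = -0.19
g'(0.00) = -1.70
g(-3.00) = -69.43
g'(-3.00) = 47.86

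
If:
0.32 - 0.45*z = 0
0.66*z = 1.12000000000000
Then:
No Solution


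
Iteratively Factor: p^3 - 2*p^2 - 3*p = (p)*(p^2 - 2*p - 3) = p*(p - 3)*(p + 1)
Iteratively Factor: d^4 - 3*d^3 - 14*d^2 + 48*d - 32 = (d - 4)*(d^3 + d^2 - 10*d + 8) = (d - 4)*(d - 1)*(d^2 + 2*d - 8) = (d - 4)*(d - 2)*(d - 1)*(d + 4)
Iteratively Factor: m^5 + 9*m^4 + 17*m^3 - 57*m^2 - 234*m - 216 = (m - 3)*(m^4 + 12*m^3 + 53*m^2 + 102*m + 72) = (m - 3)*(m + 3)*(m^3 + 9*m^2 + 26*m + 24) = (m - 3)*(m + 3)^2*(m^2 + 6*m + 8) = (m - 3)*(m + 3)^2*(m + 4)*(m + 2)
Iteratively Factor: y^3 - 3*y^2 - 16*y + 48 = (y - 3)*(y^2 - 16) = (y - 3)*(y + 4)*(y - 4)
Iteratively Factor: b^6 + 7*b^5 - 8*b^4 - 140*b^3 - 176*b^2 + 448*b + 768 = (b - 2)*(b^5 + 9*b^4 + 10*b^3 - 120*b^2 - 416*b - 384) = (b - 4)*(b - 2)*(b^4 + 13*b^3 + 62*b^2 + 128*b + 96) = (b - 4)*(b - 2)*(b + 3)*(b^3 + 10*b^2 + 32*b + 32) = (b - 4)*(b - 2)*(b + 3)*(b + 4)*(b^2 + 6*b + 8) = (b - 4)*(b - 2)*(b + 2)*(b + 3)*(b + 4)*(b + 4)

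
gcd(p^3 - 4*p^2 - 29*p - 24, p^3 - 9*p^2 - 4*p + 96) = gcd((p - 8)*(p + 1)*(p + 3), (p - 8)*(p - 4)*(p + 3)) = p^2 - 5*p - 24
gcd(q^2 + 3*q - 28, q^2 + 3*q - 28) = q^2 + 3*q - 28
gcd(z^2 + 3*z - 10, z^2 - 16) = 1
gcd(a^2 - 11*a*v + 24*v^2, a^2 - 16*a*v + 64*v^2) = -a + 8*v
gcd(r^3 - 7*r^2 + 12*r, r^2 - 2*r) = r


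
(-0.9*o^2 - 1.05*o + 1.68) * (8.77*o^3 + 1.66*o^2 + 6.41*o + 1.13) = -7.893*o^5 - 10.7025*o^4 + 7.2216*o^3 - 4.9587*o^2 + 9.5823*o + 1.8984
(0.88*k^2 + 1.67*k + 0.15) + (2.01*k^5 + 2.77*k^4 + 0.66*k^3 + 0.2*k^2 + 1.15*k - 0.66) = 2.01*k^5 + 2.77*k^4 + 0.66*k^3 + 1.08*k^2 + 2.82*k - 0.51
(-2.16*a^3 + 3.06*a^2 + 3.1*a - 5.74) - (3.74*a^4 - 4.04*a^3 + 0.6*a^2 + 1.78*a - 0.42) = -3.74*a^4 + 1.88*a^3 + 2.46*a^2 + 1.32*a - 5.32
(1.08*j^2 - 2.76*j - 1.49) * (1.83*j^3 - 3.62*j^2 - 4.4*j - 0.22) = 1.9764*j^5 - 8.9604*j^4 + 2.5125*j^3 + 17.3002*j^2 + 7.1632*j + 0.3278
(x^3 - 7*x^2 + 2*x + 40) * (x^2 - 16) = x^5 - 7*x^4 - 14*x^3 + 152*x^2 - 32*x - 640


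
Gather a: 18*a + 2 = 18*a + 2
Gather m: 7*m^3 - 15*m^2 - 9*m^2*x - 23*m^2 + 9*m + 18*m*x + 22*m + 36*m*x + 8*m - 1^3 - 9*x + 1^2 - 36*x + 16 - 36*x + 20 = 7*m^3 + m^2*(-9*x - 38) + m*(54*x + 39) - 81*x + 36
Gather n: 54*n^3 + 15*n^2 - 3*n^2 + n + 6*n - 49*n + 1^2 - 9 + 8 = 54*n^3 + 12*n^2 - 42*n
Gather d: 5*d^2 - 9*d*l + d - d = 5*d^2 - 9*d*l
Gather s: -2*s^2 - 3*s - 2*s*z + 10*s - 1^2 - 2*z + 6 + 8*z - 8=-2*s^2 + s*(7 - 2*z) + 6*z - 3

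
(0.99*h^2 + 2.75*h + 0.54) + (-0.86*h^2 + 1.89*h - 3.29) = 0.13*h^2 + 4.64*h - 2.75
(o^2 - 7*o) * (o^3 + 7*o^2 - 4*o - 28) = o^5 - 53*o^3 + 196*o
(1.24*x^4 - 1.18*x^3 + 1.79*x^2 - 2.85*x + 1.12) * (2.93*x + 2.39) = 3.6332*x^5 - 0.4938*x^4 + 2.4245*x^3 - 4.0724*x^2 - 3.5299*x + 2.6768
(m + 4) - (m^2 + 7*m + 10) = -m^2 - 6*m - 6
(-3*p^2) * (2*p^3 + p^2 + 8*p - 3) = -6*p^5 - 3*p^4 - 24*p^3 + 9*p^2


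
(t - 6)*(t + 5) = t^2 - t - 30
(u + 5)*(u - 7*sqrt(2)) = u^2 - 7*sqrt(2)*u + 5*u - 35*sqrt(2)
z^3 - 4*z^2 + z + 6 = (z - 3)*(z - 2)*(z + 1)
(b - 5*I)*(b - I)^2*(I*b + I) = I*b^4 + 7*b^3 + I*b^3 + 7*b^2 - 11*I*b^2 - 5*b - 11*I*b - 5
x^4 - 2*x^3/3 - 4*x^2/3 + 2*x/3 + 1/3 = (x - 1)^2*(x + 1/3)*(x + 1)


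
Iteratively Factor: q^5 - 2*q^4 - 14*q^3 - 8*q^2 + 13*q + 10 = (q - 5)*(q^4 + 3*q^3 + q^2 - 3*q - 2) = (q - 5)*(q + 1)*(q^3 + 2*q^2 - q - 2) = (q - 5)*(q + 1)*(q + 2)*(q^2 - 1) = (q - 5)*(q - 1)*(q + 1)*(q + 2)*(q + 1)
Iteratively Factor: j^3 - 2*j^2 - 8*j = (j - 4)*(j^2 + 2*j) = (j - 4)*(j + 2)*(j)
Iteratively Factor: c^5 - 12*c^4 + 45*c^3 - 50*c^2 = (c)*(c^4 - 12*c^3 + 45*c^2 - 50*c) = c*(c - 5)*(c^3 - 7*c^2 + 10*c) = c^2*(c - 5)*(c^2 - 7*c + 10) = c^2*(c - 5)*(c - 2)*(c - 5)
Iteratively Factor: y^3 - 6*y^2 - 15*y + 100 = (y + 4)*(y^2 - 10*y + 25) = (y - 5)*(y + 4)*(y - 5)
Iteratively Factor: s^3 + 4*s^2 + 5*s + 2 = (s + 1)*(s^2 + 3*s + 2) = (s + 1)*(s + 2)*(s + 1)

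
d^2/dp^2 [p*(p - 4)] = 2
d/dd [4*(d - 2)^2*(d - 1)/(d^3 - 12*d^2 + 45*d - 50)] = 4*(11 - 7*d)/(d^3 - 15*d^2 + 75*d - 125)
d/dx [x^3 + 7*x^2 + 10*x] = 3*x^2 + 14*x + 10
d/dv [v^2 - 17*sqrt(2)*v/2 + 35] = 2*v - 17*sqrt(2)/2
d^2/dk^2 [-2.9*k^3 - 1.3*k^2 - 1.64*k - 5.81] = -17.4*k - 2.6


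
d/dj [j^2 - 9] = 2*j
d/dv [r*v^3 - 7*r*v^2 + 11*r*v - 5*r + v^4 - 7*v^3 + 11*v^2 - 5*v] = 3*r*v^2 - 14*r*v + 11*r + 4*v^3 - 21*v^2 + 22*v - 5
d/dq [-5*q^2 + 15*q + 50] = 15 - 10*q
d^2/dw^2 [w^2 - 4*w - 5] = 2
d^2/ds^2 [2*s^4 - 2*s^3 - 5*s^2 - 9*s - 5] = 24*s^2 - 12*s - 10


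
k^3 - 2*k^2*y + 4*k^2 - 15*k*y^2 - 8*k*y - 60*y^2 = (k + 4)*(k - 5*y)*(k + 3*y)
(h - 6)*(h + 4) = h^2 - 2*h - 24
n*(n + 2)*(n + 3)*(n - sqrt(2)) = n^4 - sqrt(2)*n^3 + 5*n^3 - 5*sqrt(2)*n^2 + 6*n^2 - 6*sqrt(2)*n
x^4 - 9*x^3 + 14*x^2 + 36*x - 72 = (x - 6)*(x - 3)*(x - 2)*(x + 2)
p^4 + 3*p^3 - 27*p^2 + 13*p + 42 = (p - 3)*(p - 2)*(p + 1)*(p + 7)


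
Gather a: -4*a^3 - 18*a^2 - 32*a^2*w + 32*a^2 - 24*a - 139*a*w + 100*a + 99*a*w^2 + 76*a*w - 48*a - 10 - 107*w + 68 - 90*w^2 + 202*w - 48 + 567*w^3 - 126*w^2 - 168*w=-4*a^3 + a^2*(14 - 32*w) + a*(99*w^2 - 63*w + 28) + 567*w^3 - 216*w^2 - 73*w + 10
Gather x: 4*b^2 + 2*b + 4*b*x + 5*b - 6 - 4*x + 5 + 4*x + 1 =4*b^2 + 4*b*x + 7*b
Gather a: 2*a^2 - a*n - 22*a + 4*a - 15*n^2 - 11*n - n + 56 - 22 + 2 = 2*a^2 + a*(-n - 18) - 15*n^2 - 12*n + 36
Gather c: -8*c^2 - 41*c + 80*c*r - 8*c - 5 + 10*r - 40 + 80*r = -8*c^2 + c*(80*r - 49) + 90*r - 45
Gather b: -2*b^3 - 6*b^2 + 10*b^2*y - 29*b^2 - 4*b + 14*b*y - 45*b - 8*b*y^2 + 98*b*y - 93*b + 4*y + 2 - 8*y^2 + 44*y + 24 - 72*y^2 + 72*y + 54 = -2*b^3 + b^2*(10*y - 35) + b*(-8*y^2 + 112*y - 142) - 80*y^2 + 120*y + 80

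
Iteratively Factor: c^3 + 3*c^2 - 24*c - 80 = (c + 4)*(c^2 - c - 20) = (c + 4)^2*(c - 5)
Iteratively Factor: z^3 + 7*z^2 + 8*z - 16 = (z + 4)*(z^2 + 3*z - 4) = (z - 1)*(z + 4)*(z + 4)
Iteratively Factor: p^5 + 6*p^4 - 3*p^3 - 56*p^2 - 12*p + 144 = (p + 3)*(p^4 + 3*p^3 - 12*p^2 - 20*p + 48) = (p - 2)*(p + 3)*(p^3 + 5*p^2 - 2*p - 24) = (p - 2)*(p + 3)*(p + 4)*(p^2 + p - 6) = (p - 2)^2*(p + 3)*(p + 4)*(p + 3)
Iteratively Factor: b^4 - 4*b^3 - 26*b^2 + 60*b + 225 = (b + 3)*(b^3 - 7*b^2 - 5*b + 75) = (b - 5)*(b + 3)*(b^2 - 2*b - 15) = (b - 5)*(b + 3)^2*(b - 5)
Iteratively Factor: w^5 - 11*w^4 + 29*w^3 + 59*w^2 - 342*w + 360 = (w - 5)*(w^4 - 6*w^3 - w^2 + 54*w - 72) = (w - 5)*(w + 3)*(w^3 - 9*w^2 + 26*w - 24) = (w - 5)*(w - 3)*(w + 3)*(w^2 - 6*w + 8) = (w - 5)*(w - 4)*(w - 3)*(w + 3)*(w - 2)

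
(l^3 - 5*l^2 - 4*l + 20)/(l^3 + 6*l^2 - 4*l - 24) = (l - 5)/(l + 6)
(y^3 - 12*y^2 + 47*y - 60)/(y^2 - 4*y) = y - 8 + 15/y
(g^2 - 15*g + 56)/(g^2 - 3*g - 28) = (g - 8)/(g + 4)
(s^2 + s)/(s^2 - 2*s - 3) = s/(s - 3)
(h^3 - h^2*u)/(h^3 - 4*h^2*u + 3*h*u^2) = h/(h - 3*u)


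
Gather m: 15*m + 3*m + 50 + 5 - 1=18*m + 54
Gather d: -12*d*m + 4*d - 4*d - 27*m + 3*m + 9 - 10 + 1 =-12*d*m - 24*m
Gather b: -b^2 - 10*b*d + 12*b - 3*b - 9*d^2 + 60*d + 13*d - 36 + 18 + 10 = -b^2 + b*(9 - 10*d) - 9*d^2 + 73*d - 8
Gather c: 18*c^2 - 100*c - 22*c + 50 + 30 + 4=18*c^2 - 122*c + 84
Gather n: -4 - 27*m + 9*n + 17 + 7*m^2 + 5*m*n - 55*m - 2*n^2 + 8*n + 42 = 7*m^2 - 82*m - 2*n^2 + n*(5*m + 17) + 55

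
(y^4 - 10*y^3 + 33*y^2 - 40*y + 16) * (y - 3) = y^5 - 13*y^4 + 63*y^3 - 139*y^2 + 136*y - 48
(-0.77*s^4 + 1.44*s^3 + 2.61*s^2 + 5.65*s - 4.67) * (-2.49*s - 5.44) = 1.9173*s^5 + 0.6032*s^4 - 14.3325*s^3 - 28.2669*s^2 - 19.1077*s + 25.4048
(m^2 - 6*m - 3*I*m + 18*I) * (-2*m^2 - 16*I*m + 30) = -2*m^4 + 12*m^3 - 10*I*m^3 - 18*m^2 + 60*I*m^2 + 108*m - 90*I*m + 540*I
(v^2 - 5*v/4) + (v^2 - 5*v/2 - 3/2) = 2*v^2 - 15*v/4 - 3/2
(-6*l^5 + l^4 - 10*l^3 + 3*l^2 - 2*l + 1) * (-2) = 12*l^5 - 2*l^4 + 20*l^3 - 6*l^2 + 4*l - 2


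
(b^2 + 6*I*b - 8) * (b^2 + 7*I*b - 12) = b^4 + 13*I*b^3 - 62*b^2 - 128*I*b + 96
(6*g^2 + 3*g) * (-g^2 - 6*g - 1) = -6*g^4 - 39*g^3 - 24*g^2 - 3*g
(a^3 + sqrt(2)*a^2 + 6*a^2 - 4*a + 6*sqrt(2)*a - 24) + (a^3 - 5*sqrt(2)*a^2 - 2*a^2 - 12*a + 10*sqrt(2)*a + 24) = 2*a^3 - 4*sqrt(2)*a^2 + 4*a^2 - 16*a + 16*sqrt(2)*a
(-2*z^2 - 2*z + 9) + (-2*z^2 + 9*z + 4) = -4*z^2 + 7*z + 13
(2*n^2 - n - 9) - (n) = 2*n^2 - 2*n - 9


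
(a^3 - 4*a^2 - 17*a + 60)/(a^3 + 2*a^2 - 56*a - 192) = (a^2 - 8*a + 15)/(a^2 - 2*a - 48)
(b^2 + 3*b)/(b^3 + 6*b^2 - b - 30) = b/(b^2 + 3*b - 10)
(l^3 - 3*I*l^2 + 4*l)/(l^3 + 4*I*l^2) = (l^2 - 3*I*l + 4)/(l*(l + 4*I))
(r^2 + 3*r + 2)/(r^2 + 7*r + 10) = (r + 1)/(r + 5)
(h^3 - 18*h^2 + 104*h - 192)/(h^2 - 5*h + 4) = (h^2 - 14*h + 48)/(h - 1)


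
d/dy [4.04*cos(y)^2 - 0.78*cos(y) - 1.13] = (0.78 - 8.08*cos(y))*sin(y)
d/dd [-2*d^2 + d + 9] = 1 - 4*d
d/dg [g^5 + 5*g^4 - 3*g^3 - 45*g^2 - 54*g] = 5*g^4 + 20*g^3 - 9*g^2 - 90*g - 54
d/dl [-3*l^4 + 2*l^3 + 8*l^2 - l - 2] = -12*l^3 + 6*l^2 + 16*l - 1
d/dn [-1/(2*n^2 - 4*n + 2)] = (n - 1)/(n^2 - 2*n + 1)^2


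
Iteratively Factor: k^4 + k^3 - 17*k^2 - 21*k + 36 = (k + 3)*(k^3 - 2*k^2 - 11*k + 12) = (k - 1)*(k + 3)*(k^2 - k - 12) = (k - 1)*(k + 3)^2*(k - 4)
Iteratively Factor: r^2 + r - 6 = (r - 2)*(r + 3)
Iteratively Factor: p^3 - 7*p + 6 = (p + 3)*(p^2 - 3*p + 2) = (p - 2)*(p + 3)*(p - 1)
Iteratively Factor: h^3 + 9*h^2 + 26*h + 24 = (h + 4)*(h^2 + 5*h + 6) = (h + 2)*(h + 4)*(h + 3)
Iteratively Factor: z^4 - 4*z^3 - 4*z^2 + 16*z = (z - 4)*(z^3 - 4*z) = z*(z - 4)*(z^2 - 4) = z*(z - 4)*(z - 2)*(z + 2)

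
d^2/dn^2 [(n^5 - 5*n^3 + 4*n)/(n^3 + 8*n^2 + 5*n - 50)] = 2*(n^4 + 20*n^3 + 150*n^2 + 158*n - 5)/(n^4 + 20*n^3 + 150*n^2 + 500*n + 625)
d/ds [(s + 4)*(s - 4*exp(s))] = s - (s + 4)*(4*exp(s) - 1) - 4*exp(s)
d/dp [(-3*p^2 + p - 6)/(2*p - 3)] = 3*(-2*p^2 + 6*p + 3)/(4*p^2 - 12*p + 9)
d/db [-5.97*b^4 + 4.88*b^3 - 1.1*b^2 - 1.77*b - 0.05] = -23.88*b^3 + 14.64*b^2 - 2.2*b - 1.77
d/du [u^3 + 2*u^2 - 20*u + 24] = 3*u^2 + 4*u - 20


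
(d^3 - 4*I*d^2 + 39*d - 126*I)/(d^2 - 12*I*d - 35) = (d^2 + 3*I*d + 18)/(d - 5*I)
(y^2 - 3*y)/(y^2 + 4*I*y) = (y - 3)/(y + 4*I)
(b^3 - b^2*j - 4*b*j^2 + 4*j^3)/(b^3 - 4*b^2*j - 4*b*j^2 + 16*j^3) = (b - j)/(b - 4*j)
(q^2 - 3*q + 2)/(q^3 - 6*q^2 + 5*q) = (q - 2)/(q*(q - 5))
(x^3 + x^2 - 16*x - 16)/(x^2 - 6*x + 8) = (x^2 + 5*x + 4)/(x - 2)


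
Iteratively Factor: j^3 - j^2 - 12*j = (j - 4)*(j^2 + 3*j) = (j - 4)*(j + 3)*(j)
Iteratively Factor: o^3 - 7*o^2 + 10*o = (o - 2)*(o^2 - 5*o) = o*(o - 2)*(o - 5)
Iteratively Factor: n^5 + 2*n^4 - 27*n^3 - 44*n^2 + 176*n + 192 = (n + 4)*(n^4 - 2*n^3 - 19*n^2 + 32*n + 48) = (n - 4)*(n + 4)*(n^3 + 2*n^2 - 11*n - 12) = (n - 4)*(n + 1)*(n + 4)*(n^2 + n - 12) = (n - 4)*(n - 3)*(n + 1)*(n + 4)*(n + 4)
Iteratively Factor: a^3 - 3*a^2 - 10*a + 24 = (a - 4)*(a^2 + a - 6) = (a - 4)*(a + 3)*(a - 2)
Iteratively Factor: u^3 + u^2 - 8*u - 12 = (u - 3)*(u^2 + 4*u + 4) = (u - 3)*(u + 2)*(u + 2)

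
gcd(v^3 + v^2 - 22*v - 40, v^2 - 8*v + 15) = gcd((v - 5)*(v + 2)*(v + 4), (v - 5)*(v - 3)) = v - 5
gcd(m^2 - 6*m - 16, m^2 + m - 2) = m + 2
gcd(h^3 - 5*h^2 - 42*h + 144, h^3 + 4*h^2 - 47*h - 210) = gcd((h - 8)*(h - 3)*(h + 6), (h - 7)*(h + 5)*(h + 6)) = h + 6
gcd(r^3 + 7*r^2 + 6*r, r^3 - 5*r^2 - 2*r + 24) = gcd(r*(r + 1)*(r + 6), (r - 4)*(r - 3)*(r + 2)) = 1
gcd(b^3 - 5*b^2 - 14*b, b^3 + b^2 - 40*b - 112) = b - 7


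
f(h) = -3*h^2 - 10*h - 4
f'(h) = -6*h - 10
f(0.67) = -12.05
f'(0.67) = -14.02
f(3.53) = -76.68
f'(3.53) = -31.18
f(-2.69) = 1.19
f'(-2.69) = 6.14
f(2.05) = -37.11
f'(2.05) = -22.30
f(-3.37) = -4.37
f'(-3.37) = 10.22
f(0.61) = -11.22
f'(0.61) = -13.66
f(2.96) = -59.88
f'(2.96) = -27.76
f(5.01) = -129.40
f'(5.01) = -40.06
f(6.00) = -172.00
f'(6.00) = -46.00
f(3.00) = -61.00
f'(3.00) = -28.00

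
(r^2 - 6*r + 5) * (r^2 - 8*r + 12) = r^4 - 14*r^3 + 65*r^2 - 112*r + 60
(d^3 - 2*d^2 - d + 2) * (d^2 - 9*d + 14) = d^5 - 11*d^4 + 31*d^3 - 17*d^2 - 32*d + 28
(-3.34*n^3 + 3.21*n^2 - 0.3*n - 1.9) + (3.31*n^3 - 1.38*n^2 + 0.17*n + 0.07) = -0.0299999999999998*n^3 + 1.83*n^2 - 0.13*n - 1.83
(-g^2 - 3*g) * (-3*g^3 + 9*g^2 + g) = 3*g^5 - 28*g^3 - 3*g^2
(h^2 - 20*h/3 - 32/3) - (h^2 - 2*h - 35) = 73/3 - 14*h/3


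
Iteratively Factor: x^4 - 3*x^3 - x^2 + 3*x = (x - 1)*(x^3 - 2*x^2 - 3*x) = (x - 3)*(x - 1)*(x^2 + x) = x*(x - 3)*(x - 1)*(x + 1)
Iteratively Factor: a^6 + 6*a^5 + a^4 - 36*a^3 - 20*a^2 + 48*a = (a + 4)*(a^5 + 2*a^4 - 7*a^3 - 8*a^2 + 12*a) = a*(a + 4)*(a^4 + 2*a^3 - 7*a^2 - 8*a + 12) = a*(a + 2)*(a + 4)*(a^3 - 7*a + 6) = a*(a + 2)*(a + 3)*(a + 4)*(a^2 - 3*a + 2) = a*(a - 2)*(a + 2)*(a + 3)*(a + 4)*(a - 1)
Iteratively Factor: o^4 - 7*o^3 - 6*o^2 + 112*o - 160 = (o - 5)*(o^3 - 2*o^2 - 16*o + 32) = (o - 5)*(o - 4)*(o^2 + 2*o - 8) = (o - 5)*(o - 4)*(o + 4)*(o - 2)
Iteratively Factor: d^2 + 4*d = (d)*(d + 4)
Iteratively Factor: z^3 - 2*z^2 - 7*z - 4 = (z + 1)*(z^2 - 3*z - 4) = (z - 4)*(z + 1)*(z + 1)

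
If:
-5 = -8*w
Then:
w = 5/8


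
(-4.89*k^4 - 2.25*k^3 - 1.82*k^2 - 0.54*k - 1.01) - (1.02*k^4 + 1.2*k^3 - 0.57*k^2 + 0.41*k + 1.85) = -5.91*k^4 - 3.45*k^3 - 1.25*k^2 - 0.95*k - 2.86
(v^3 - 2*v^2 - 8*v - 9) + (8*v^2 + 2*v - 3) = v^3 + 6*v^2 - 6*v - 12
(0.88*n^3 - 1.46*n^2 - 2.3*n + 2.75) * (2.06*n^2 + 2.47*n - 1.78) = 1.8128*n^5 - 0.834*n^4 - 9.9106*n^3 + 2.5828*n^2 + 10.8865*n - 4.895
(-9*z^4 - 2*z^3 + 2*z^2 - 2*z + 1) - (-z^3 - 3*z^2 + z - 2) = -9*z^4 - z^3 + 5*z^2 - 3*z + 3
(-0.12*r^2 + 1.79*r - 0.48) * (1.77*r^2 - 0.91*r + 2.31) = -0.2124*r^4 + 3.2775*r^3 - 2.7557*r^2 + 4.5717*r - 1.1088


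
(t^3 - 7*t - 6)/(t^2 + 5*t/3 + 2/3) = 3*(t^2 - t - 6)/(3*t + 2)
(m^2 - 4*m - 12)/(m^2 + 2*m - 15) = (m^2 - 4*m - 12)/(m^2 + 2*m - 15)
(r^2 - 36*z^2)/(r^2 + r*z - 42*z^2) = (r + 6*z)/(r + 7*z)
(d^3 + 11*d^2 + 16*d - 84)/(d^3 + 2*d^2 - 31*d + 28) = (d^2 + 4*d - 12)/(d^2 - 5*d + 4)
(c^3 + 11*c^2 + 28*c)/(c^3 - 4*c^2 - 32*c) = (c + 7)/(c - 8)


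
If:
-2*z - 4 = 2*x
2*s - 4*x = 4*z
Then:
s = -4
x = -z - 2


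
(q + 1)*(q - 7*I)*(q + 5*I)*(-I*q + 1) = -I*q^4 - q^3 - I*q^3 - q^2 - 37*I*q^2 + 35*q - 37*I*q + 35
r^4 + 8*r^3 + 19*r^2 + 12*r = r*(r + 1)*(r + 3)*(r + 4)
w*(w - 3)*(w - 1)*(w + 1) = w^4 - 3*w^3 - w^2 + 3*w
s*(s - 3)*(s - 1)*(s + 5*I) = s^4 - 4*s^3 + 5*I*s^3 + 3*s^2 - 20*I*s^2 + 15*I*s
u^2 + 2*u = u*(u + 2)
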